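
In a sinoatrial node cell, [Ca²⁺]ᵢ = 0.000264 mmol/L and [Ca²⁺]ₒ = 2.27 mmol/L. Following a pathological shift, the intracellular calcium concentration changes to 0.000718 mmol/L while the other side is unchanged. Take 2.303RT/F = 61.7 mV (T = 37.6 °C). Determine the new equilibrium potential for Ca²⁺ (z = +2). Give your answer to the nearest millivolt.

108 mV

After the shift: [Ca²⁺]_out = 2.27, [Ca²⁺]_in = 0.000718 mmol/L.
E_new = (61.7/2)·log₁₀(2.27/0.000718) = 30.85 · (3.4999) = 107.97 mV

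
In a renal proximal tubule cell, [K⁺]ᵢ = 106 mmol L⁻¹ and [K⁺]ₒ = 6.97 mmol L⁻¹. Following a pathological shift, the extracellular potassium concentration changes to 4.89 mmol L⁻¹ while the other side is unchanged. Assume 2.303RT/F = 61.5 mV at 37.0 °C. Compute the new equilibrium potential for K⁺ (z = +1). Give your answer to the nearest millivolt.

After the shift: [K⁺]_out = 4.89, [K⁺]_in = 106 mmol L⁻¹.
E_new = (61.5/1)·log₁₀(4.89/106) = 61.50 · (-1.3360) = -82.16 mV

-82 mV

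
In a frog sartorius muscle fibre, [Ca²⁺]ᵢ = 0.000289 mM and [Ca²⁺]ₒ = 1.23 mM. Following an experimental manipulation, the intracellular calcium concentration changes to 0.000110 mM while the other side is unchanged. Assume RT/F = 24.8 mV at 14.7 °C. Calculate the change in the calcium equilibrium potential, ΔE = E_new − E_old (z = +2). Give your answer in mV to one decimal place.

E_old = (24.8/2)·ln(1.23/0.000289) = 103.62 mV
E_new = (24.8/2)·ln(1.23/0.000110) = 115.59 mV
ΔE = 115.59 − (103.62) = 11.98 mV

12.0 mV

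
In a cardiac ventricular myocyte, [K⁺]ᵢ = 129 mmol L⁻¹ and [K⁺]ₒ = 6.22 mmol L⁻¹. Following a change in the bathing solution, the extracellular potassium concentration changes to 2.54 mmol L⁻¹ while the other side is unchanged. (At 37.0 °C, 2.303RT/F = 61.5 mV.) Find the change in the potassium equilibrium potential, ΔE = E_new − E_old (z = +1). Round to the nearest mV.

E_old = (61.5/1)·log₁₀(6.22/129) = -80.98 mV
E_new = (61.5/1)·log₁₀(2.54/129) = -104.90 mV
ΔE = -104.90 − (-80.98) = -23.92 mV

-24 mV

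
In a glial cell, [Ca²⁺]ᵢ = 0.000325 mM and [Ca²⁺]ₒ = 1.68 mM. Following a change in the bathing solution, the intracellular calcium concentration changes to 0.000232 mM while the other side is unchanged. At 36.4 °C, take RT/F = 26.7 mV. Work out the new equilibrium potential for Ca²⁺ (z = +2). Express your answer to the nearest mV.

After the shift: [Ca²⁺]_out = 1.68, [Ca²⁺]_in = 0.000232 mM.
E_new = (26.7/2)·ln(1.68/0.000232) = 13.35 · (8.8876) = 118.65 mV

119 mV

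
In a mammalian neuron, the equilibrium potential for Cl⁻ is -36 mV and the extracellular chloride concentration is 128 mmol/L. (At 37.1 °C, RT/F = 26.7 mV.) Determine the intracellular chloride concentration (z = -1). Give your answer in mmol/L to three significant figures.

Nernst: E = (26.7/-1) · ln([out]/[in]), so ln([out]/[in]) = -36.0 × -1 / 26.7 = 1.3483.
[out]/[in] = e^(1.3483) = 3.851.
[in] = 128 / 3.851 = 33.24 mmol/L.

33.2 mmol/L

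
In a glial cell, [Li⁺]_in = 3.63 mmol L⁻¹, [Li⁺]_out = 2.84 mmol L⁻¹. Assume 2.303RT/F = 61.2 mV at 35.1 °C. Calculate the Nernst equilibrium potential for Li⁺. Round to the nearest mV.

-7 mV

E = (61.2/z) · log₁₀([Li⁺]_out/[Li⁺]_in) with z = +1.
= (61.2/1) · log₁₀(2.84/3.63) = 61.20 · log₁₀(0.7824)
= 61.20 · (-0.1066) = -6.52 mV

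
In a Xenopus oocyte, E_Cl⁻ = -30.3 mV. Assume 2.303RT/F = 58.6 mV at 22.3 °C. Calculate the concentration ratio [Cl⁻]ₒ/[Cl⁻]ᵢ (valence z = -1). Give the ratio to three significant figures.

log₁₀([out]/[in]) = E·z/(58.6) = -30.3 × -1 / 58.6 = 0.5171
[out]/[in] = 10^(0.5171) = 3.289

3.29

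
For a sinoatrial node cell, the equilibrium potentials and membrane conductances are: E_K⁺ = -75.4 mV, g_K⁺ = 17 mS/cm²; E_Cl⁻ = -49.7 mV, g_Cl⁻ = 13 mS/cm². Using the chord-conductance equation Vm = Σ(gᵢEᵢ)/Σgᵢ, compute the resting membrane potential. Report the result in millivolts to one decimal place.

Σ gᵢEᵢ = 17·(-75.4) + 13·(-49.7) = -1927.90
Σ gᵢ = 17 + 13 = 30
Vm = -1927.90 / 30 = -64.26 mV

-64.3 mV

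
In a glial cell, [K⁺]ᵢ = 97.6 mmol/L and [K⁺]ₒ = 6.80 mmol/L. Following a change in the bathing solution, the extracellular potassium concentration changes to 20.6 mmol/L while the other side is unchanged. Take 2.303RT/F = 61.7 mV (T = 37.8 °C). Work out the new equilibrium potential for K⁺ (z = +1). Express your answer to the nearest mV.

-42 mV

After the shift: [K⁺]_out = 20.6, [K⁺]_in = 97.6 mmol/L.
E_new = (61.7/1)·log₁₀(20.6/97.6) = 61.70 · (-0.6756) = -41.68 mV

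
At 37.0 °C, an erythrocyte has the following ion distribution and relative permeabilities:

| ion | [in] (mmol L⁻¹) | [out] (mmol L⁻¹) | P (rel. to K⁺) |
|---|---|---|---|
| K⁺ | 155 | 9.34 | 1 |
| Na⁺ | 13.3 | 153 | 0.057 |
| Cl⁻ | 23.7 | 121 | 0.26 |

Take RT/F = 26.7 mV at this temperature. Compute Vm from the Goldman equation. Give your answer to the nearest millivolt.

Vm = 26.7 · ln[(Σ P·[cation]ₒ + Σ P·[anion]ᵢ) / (Σ P·[cation]ᵢ + Σ P·[anion]ₒ)]
Numerator = 1×9.34 + 0.057×153 + 0.26×23.7 = 24.22
Denominator = 1×155 + 0.057×13.3 + 0.26×121 = 187.2
Vm = 26.7 · ln(0.12938) = 26.7 × (-2.0450) = -54.60 mV

-55 mV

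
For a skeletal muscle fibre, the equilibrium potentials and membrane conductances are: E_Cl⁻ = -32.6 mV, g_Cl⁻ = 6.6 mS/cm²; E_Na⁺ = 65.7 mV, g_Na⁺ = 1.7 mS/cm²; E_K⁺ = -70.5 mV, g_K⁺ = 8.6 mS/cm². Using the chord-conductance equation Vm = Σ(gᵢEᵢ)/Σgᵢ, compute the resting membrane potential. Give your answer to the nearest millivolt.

Σ gᵢEᵢ = 6.6·(-32.6) + 1.7·(65.7) + 8.6·(-70.5) = -709.77
Σ gᵢ = 6.6 + 1.7 + 8.6 = 16.9
Vm = -709.77 / 16.9 = -42.00 mV

-42 mV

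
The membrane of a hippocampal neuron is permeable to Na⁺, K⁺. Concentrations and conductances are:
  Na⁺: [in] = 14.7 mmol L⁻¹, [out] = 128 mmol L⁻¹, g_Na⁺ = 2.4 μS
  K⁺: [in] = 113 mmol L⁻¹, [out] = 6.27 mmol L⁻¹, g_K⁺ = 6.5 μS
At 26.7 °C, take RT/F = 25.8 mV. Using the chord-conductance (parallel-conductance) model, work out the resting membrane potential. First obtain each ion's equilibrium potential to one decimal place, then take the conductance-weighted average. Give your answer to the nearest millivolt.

E_Na⁺ = (25.8/1)·ln(128/14.7) = 55.8 mV
E_K⁺ = (25.8/1)·ln(6.27/113) = -74.6 mV
Vm = (Σ gᵢEᵢ)/(Σ gᵢ) = (2.4·55.8 + 6.5·-74.6) / (2.4 + 6.5)
= -350.98 / 8.9 = -39.44 mV

-39 mV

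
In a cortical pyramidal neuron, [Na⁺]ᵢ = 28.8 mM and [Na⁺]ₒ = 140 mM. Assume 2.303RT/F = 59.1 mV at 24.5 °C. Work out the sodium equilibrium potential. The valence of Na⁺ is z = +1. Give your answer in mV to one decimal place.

40.6 mV

E = (59.1/z) · log₁₀([Na⁺]_out/[Na⁺]_in) with z = +1.
= (59.1/1) · log₁₀(140/28.8) = 59.10 · log₁₀(4.861)
= 59.10 · (0.6867) = 40.59 mV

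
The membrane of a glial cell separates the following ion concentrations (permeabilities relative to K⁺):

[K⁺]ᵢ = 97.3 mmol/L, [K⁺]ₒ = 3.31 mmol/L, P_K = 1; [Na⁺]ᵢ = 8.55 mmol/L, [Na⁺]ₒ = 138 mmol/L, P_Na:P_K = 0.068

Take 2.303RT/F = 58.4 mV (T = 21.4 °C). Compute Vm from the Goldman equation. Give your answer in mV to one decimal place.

Vm = 58.4 · log₁₀[(Σ P·[cation]ₒ + Σ P·[anion]ᵢ) / (Σ P·[cation]ᵢ + Σ P·[anion]ₒ)]
Numerator = 1×3.31 + 0.068×138 = 12.69
Denominator = 1×97.3 + 0.068×8.55 = 97.88
Vm = 58.4 · log₁₀(0.12969) = 58.4 × (-0.8871) = -51.81 mV

-51.8 mV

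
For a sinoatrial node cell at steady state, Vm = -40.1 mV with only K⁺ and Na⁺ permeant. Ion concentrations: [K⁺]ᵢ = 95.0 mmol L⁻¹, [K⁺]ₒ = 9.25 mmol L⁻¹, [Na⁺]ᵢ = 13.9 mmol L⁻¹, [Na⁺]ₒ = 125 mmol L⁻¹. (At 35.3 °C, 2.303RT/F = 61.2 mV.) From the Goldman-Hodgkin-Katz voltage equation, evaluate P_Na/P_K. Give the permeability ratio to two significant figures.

0.096

Let α = P_Na/P_K. GHK: Vm = 61.2·log₁₀[(Kₒ + α·Naₒ)/(Kᵢ + α·Naᵢ)].
10^(Vm/61.2) = 10^(-40.1/61.2) = 0.22119
So 0.22119·(Kᵢ + α·Naᵢ) = Kₒ + α·Naₒ → α = (0.22119·95.0 − 9.25) / (125.0 − 0.22119·13.9)
α = (21.01 − 9.25) / (125.0 − 3.075) = 11.76/121.9 = 0.09648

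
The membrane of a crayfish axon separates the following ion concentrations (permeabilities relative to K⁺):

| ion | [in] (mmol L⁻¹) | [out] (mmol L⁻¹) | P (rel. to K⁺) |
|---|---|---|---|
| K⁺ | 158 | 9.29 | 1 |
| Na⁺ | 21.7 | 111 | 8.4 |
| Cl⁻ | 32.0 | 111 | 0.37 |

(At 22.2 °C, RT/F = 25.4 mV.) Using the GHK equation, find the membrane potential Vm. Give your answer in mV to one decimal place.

Vm = 25.4 · ln[(Σ P·[cation]ₒ + Σ P·[anion]ᵢ) / (Σ P·[cation]ᵢ + Σ P·[anion]ₒ)]
Numerator = 1×9.29 + 8.4×111 + 0.37×32.0 = 953.5
Denominator = 1×158 + 8.4×21.7 + 0.37×111 = 381.3
Vm = 25.4 · ln(2.5004) = 25.4 × (0.9165) = 23.28 mV

23.3 mV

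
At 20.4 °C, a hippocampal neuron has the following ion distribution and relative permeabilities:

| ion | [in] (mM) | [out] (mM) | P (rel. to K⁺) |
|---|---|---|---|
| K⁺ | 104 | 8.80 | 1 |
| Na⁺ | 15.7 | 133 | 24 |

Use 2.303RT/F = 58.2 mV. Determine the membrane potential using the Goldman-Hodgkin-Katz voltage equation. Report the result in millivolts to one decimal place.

47.9 mV

Vm = 58.2 · log₁₀[(Σ P·[cation]ₒ + Σ P·[anion]ᵢ) / (Σ P·[cation]ᵢ + Σ P·[anion]ₒ)]
Numerator = 1×8.80 + 24×133 = 3201
Denominator = 1×104 + 24×15.7 = 480.8
Vm = 58.2 · log₁₀(6.6572) = 58.2 × (0.8233) = 47.92 mV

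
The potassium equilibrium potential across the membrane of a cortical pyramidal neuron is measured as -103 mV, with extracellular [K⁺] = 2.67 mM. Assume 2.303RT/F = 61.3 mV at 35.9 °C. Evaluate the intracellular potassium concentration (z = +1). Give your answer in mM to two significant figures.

Nernst: E = (61.3/1) · log₁₀([out]/[in]), so log₁₀([out]/[in]) = -103.0 × 1 / 61.3 = -1.6803.
[out]/[in] = 10^(-1.6803) = 0.02088.
[in] = 2.67 / 0.02088 = 127.9 mM.

130 mM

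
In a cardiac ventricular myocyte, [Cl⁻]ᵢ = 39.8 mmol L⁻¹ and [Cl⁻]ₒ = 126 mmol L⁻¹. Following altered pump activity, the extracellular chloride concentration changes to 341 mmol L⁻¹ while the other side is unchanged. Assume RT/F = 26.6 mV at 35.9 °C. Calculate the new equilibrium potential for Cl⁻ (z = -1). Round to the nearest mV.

After the shift: [Cl⁻]_out = 341, [Cl⁻]_in = 39.8 mmol L⁻¹.
E_new = (26.6/-1)·ln(341/39.8) = -26.60 · (2.1480) = -57.14 mV

-57 mV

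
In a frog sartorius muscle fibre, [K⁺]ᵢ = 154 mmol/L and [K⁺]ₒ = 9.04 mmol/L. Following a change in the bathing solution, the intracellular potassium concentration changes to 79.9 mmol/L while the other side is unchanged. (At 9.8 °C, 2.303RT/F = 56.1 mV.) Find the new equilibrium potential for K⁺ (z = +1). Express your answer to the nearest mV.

-53 mV

After the shift: [K⁺]_out = 9.04, [K⁺]_in = 79.9 mmol/L.
E_new = (56.1/1)·log₁₀(9.04/79.9) = 56.10 · (-0.9464) = -53.09 mV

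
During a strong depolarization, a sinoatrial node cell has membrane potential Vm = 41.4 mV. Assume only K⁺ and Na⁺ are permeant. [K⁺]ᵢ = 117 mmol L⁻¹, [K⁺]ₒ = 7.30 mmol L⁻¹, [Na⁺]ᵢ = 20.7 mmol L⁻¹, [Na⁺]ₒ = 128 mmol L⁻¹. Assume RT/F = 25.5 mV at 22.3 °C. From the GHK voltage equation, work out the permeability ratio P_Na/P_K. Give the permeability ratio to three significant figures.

25.4

Let α = P_Na/P_K. GHK: Vm = 25.5·ln[(Kₒ + α·Naₒ)/(Kᵢ + α·Naᵢ)].
e^(Vm/25.5) = e^(41.4/25.5) = 5.071
So 5.071·(Kᵢ + α·Naᵢ) = Kₒ + α·Naₒ → α = (5.071·117.0 − 7.3) / (128.0 − 5.071·20.7)
α = (593.3 − 7.3) / (128.0 − 105) = 586/23.03 = 25.44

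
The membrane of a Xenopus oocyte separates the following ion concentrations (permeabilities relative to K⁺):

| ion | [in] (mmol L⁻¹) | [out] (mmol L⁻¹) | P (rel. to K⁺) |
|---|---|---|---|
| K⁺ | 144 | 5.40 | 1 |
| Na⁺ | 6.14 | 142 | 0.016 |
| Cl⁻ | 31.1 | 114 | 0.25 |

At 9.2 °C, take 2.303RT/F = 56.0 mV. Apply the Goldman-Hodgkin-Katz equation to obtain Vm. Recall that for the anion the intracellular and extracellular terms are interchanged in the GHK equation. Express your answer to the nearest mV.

Vm = 56.0 · log₁₀[(Σ P·[cation]ₒ + Σ P·[anion]ᵢ) / (Σ P·[cation]ᵢ + Σ P·[anion]ₒ)]
Numerator = 1×5.40 + 0.016×142 + 0.25×31.1 = 15.45
Denominator = 1×144 + 0.016×6.14 + 0.25×114 = 172.6
Vm = 56.0 · log₁₀(0.089497) = 56.0 × (-1.0482) = -58.70 mV

-59 mV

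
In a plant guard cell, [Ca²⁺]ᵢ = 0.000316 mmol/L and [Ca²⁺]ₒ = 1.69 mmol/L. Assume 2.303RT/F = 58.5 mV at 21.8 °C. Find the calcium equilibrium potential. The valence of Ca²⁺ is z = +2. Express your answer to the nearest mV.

109 mV

E = (58.5/z) · log₁₀([Ca²⁺]_out/[Ca²⁺]_in) with z = +2.
= (58.5/2) · log₁₀(1.69/0.000316) = 29.25 · log₁₀(5348)
= 29.25 · (3.7282) = 109.05 mV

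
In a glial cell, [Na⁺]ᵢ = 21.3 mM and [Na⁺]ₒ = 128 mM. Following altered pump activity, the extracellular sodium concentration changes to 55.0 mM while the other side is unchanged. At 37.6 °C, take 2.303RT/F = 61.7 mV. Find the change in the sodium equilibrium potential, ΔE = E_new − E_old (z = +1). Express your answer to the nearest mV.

-23 mV

E_old = (61.7/1)·log₁₀(128/21.3) = 48.05 mV
E_new = (61.7/1)·log₁₀(55.0/21.3) = 25.42 mV
ΔE = 25.42 − (48.05) = -22.63 mV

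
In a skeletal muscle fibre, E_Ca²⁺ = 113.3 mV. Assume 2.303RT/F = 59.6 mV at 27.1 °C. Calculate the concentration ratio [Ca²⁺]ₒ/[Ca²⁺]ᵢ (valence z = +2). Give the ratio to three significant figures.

6340

log₁₀([out]/[in]) = E·z/(59.6) = 113.3 × 2 / 59.6 = 3.8020
[out]/[in] = 10^(3.8020) = 6339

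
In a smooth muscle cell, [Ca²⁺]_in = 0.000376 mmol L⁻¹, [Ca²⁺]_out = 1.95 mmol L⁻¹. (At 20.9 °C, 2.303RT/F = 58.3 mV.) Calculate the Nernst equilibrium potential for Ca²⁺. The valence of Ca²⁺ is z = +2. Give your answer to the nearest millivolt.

108 mV

E = (58.3/z) · log₁₀([Ca²⁺]_out/[Ca²⁺]_in) with z = +2.
= (58.3/2) · log₁₀(1.95/0.000376) = 29.15 · log₁₀(5186)
= 29.15 · (3.7148) = 108.29 mV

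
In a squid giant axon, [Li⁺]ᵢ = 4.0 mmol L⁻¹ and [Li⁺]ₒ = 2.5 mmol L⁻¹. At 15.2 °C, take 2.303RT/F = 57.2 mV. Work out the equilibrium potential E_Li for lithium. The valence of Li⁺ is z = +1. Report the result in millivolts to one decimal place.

-11.7 mV

E = (57.2/z) · log₁₀([Li⁺]_out/[Li⁺]_in) with z = +1.
= (57.2/1) · log₁₀(2.5/4.0) = 57.20 · log₁₀(0.625)
= 57.20 · (-0.2041) = -11.68 mV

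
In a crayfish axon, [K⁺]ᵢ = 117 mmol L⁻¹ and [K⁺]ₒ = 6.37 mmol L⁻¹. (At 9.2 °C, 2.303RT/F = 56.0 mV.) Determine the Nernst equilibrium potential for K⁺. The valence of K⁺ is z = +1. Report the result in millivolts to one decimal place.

-70.8 mV

E = (56.0/z) · log₁₀([K⁺]_out/[K⁺]_in) with z = +1.
= (56.0/1) · log₁₀(6.37/117) = 56.00 · log₁₀(0.05444)
= 56.00 · (-1.2640) = -70.79 mV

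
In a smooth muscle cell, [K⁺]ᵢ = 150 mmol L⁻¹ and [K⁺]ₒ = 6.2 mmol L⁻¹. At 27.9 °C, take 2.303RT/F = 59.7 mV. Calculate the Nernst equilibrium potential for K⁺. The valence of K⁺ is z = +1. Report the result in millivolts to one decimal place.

E = (59.7/z) · log₁₀([K⁺]_out/[K⁺]_in) with z = +1.
= (59.7/1) · log₁₀(6.2/150) = 59.70 · log₁₀(0.04133)
= 59.70 · (-1.3837) = -82.61 mV

-82.6 mV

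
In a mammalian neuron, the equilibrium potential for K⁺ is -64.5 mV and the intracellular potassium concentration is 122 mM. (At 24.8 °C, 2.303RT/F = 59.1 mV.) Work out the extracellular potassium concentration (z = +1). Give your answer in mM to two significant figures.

Nernst: E = (59.1/1) · log₁₀([out]/[in]), so log₁₀([out]/[in]) = -64.5 × 1 / 59.1 = -1.0914.
[out]/[in] = 10^(-1.0914) = 0.08103.
[out] = 0.08103 × 122 = 9.885 mM.

9.9 mM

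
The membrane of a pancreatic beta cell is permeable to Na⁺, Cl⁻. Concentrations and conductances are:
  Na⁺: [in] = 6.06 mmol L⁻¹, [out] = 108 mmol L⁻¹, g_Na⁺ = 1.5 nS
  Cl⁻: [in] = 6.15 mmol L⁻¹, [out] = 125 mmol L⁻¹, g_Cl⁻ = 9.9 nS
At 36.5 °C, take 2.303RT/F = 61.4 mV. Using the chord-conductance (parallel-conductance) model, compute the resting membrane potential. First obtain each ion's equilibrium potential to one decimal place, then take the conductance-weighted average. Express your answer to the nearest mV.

E_Na⁺ = (61.4/1)·log₁₀(108/6.06) = 76.8 mV
E_Cl⁻ = (61.4/-1)·log₁₀(125/6.15) = -80.3 mV
Vm = (Σ gᵢEᵢ)/(Σ gᵢ) = (1.5·76.8 + 9.9·-80.3) / (1.5 + 9.9)
= -679.77 / 11.4 = -59.63 mV

-60 mV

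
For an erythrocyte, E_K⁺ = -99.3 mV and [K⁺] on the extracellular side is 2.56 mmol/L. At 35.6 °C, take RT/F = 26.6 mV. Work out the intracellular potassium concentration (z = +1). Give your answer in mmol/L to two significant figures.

110 mmol/L

Nernst: E = (26.6/1) · ln([out]/[in]), so ln([out]/[in]) = -99.3 × 1 / 26.6 = -3.7331.
[out]/[in] = e^(-3.7331) = 0.02392.
[in] = 2.56 / 0.02392 = 107 mmol/L.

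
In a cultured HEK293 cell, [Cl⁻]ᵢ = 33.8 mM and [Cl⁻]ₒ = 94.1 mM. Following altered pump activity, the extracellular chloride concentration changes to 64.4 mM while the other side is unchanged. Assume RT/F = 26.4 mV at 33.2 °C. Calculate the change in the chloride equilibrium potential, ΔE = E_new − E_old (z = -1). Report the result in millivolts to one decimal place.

E_old = (26.4/-1)·ln(94.1/33.8) = -27.03 mV
E_new = (26.4/-1)·ln(64.4/33.8) = -17.02 mV
ΔE = -17.02 − (-27.03) = 10.01 mV

10.0 mV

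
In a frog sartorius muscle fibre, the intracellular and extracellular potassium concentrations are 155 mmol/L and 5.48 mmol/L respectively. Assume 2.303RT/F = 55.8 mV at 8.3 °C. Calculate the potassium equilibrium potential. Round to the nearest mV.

E = (55.8/z) · log₁₀([K⁺]_out/[K⁺]_in) with z = +1.
= (55.8/1) · log₁₀(5.48/155) = 55.80 · log₁₀(0.03535)
= 55.80 · (-1.4516) = -81.00 mV

-81 mV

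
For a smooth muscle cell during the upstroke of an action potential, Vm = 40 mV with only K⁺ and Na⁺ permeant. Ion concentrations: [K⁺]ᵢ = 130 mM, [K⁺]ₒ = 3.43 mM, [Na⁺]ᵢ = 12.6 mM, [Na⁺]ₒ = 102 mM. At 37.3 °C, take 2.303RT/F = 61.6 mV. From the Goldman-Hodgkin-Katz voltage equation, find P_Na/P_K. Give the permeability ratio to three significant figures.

Let α = P_Na/P_K. GHK: Vm = 61.6·log₁₀[(Kₒ + α·Naₒ)/(Kᵢ + α·Naᵢ)].
10^(Vm/61.6) = 10^(40.0/61.6) = 4.4602
So 4.4602·(Kᵢ + α·Naᵢ) = Kₒ + α·Naₒ → α = (4.4602·130.0 − 3.43) / (102.0 − 4.4602·12.6)
α = (579.8 − 3.43) / (102.0 − 56.2) = 576.4/45.8 = 12.58

12.6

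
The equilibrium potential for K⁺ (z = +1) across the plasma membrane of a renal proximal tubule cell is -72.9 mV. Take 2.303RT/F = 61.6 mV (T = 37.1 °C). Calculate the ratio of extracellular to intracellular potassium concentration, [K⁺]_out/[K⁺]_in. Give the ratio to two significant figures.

0.066

log₁₀([out]/[in]) = E·z/(61.6) = -72.9 × 1 / 61.6 = -1.1834
[out]/[in] = 10^(-1.1834) = 0.06555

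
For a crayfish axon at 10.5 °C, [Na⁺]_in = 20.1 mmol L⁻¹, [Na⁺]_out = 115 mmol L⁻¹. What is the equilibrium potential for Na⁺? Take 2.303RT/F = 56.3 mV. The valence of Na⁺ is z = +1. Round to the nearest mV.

E = (56.3/z) · log₁₀([Na⁺]_out/[Na⁺]_in) with z = +1.
= (56.3/1) · log₁₀(115/20.1) = 56.30 · log₁₀(5.721)
= 56.30 · (0.7575) = 42.65 mV

43 mV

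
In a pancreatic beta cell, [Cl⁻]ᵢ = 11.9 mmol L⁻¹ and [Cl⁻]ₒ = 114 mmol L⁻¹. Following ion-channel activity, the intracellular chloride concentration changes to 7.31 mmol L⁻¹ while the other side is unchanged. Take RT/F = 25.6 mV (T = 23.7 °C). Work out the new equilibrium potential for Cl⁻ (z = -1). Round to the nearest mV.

After the shift: [Cl⁻]_out = 114, [Cl⁻]_in = 7.31 mmol L⁻¹.
E_new = (25.6/-1)·ln(114/7.31) = -25.60 · (2.7470) = -70.32 mV

-70 mV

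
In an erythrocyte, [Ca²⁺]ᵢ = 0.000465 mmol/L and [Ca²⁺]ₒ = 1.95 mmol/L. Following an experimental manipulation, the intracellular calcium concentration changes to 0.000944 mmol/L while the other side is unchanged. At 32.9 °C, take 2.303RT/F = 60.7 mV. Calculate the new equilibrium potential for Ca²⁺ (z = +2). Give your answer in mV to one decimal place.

100.6 mV

After the shift: [Ca²⁺]_out = 1.95, [Ca²⁺]_in = 0.000944 mmol/L.
E_new = (60.7/2)·log₁₀(1.95/0.000944) = 30.35 · (3.3151) = 100.61 mV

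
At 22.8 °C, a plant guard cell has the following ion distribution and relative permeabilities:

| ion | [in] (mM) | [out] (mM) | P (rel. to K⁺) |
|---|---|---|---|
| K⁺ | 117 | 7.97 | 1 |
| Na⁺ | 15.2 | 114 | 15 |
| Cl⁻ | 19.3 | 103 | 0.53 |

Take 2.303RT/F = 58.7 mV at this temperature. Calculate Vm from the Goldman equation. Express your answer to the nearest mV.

Vm = 58.7 · log₁₀[(Σ P·[cation]ₒ + Σ P·[anion]ᵢ) / (Σ P·[cation]ᵢ + Σ P·[anion]ₒ)]
Numerator = 1×7.97 + 15×114 + 0.53×19.3 = 1728
Denominator = 1×117 + 15×15.2 + 0.53×103 = 399.6
Vm = 58.7 · log₁₀(4.3249) = 58.7 × (0.6360) = 37.33 mV

37 mV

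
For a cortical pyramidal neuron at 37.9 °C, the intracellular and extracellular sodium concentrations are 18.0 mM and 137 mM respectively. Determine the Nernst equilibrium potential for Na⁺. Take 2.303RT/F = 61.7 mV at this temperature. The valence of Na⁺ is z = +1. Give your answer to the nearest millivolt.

E = (61.7/z) · log₁₀([Na⁺]_out/[Na⁺]_in) with z = +1.
= (61.7/1) · log₁₀(137/18.0) = 61.70 · log₁₀(7.611)
= 61.70 · (0.8814) = 54.39 mV

54 mV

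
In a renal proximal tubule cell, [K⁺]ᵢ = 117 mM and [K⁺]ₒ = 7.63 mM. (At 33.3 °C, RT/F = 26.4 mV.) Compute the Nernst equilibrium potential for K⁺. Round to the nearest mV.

-72 mV

E = (26.4/z) · ln([K⁺]_out/[K⁺]_in) with z = +1.
= (26.4/1) · ln(7.63/117) = 26.40 · ln(0.06521)
= 26.40 · (-2.7301) = -72.07 mV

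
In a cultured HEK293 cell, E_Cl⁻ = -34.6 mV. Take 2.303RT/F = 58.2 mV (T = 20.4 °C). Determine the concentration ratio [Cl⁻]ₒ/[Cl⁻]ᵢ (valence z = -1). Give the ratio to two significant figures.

3.9

log₁₀([out]/[in]) = E·z/(58.2) = -34.6 × -1 / 58.2 = 0.5945
[out]/[in] = 10^(0.5945) = 3.931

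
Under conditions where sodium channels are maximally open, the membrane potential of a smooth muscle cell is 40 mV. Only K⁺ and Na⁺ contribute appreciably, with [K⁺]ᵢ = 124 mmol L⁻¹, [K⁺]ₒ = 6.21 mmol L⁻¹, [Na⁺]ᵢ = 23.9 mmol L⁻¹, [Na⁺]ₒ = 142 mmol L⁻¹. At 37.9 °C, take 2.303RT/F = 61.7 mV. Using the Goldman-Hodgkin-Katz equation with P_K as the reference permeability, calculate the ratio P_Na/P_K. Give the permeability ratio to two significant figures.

Let α = P_Na/P_K. GHK: Vm = 61.7·log₁₀[(Kₒ + α·Naₒ)/(Kᵢ + α·Naᵢ)].
10^(Vm/61.7) = 10^(40.0/61.7) = 4.4494
So 4.4494·(Kᵢ + α·Naᵢ) = Kₒ + α·Naₒ → α = (4.4494·124.0 − 6.21) / (142.0 − 4.4494·23.9)
α = (551.7 − 6.21) / (142.0 − 106.3) = 545.5/35.66 = 15.3

15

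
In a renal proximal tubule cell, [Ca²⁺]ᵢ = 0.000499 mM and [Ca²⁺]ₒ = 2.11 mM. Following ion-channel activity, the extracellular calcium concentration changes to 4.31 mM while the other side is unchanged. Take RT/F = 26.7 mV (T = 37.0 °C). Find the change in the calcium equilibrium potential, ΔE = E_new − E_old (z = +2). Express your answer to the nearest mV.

10 mV

E_old = (26.7/2)·ln(2.11/0.000499) = 111.47 mV
E_new = (26.7/2)·ln(4.31/0.000499) = 121.00 mV
ΔE = 121.00 − (111.47) = 9.54 mV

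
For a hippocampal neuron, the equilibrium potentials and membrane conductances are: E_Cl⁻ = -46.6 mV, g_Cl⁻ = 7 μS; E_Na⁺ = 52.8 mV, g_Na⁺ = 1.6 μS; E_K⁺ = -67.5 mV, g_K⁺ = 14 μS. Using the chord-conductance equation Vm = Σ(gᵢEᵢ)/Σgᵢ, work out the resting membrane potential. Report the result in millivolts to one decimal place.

Σ gᵢEᵢ = 7·(-46.6) + 1.6·(52.8) + 14·(-67.5) = -1186.72
Σ gᵢ = 7 + 1.6 + 14 = 22.6
Vm = -1186.72 / 22.6 = -52.51 mV

-52.5 mV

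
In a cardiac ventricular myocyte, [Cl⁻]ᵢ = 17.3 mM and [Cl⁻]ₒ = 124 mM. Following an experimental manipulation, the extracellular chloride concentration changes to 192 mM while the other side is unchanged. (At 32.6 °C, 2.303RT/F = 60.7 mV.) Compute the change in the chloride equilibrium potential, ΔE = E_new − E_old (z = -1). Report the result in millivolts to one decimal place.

-11.5 mV

E_old = (60.7/-1)·log₁₀(124/17.3) = -51.92 mV
E_new = (60.7/-1)·log₁₀(192/17.3) = -63.45 mV
ΔE = -63.45 − (-51.92) = -11.53 mV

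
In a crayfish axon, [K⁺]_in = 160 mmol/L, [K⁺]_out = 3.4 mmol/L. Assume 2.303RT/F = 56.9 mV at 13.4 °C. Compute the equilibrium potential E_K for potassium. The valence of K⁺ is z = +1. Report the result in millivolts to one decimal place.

E = (56.9/z) · log₁₀([K⁺]_out/[K⁺]_in) with z = +1.
= (56.9/1) · log₁₀(3.4/160) = 56.90 · log₁₀(0.02125)
= 56.90 · (-1.6726) = -95.17 mV

-95.2 mV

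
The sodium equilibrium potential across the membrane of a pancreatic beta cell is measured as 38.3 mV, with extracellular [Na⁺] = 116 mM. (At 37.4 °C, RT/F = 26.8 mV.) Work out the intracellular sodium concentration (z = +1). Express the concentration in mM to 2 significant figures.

Nernst: E = (26.8/1) · ln([out]/[in]), so ln([out]/[in]) = 38.3 × 1 / 26.8 = 1.4291.
[out]/[in] = e^(1.4291) = 4.175.
[in] = 116 / 4.175 = 27.78 mM.

28 mM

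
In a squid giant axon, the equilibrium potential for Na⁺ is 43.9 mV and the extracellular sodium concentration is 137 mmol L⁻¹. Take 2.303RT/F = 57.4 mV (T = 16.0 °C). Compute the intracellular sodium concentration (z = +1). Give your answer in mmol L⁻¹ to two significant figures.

Nernst: E = (57.4/1) · log₁₀([out]/[in]), so log₁₀([out]/[in]) = 43.9 × 1 / 57.4 = 0.7648.
[out]/[in] = 10^(0.7648) = 5.818.
[in] = 137 / 5.818 = 23.55 mmol L⁻¹.

24 mmol L⁻¹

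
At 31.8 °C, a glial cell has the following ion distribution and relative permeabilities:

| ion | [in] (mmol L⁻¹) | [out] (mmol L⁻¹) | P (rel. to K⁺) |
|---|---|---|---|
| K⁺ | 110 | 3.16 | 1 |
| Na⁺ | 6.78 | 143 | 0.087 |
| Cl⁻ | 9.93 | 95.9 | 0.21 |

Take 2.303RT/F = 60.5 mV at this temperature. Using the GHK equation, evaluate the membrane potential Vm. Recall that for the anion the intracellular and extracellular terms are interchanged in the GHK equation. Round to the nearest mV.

Vm = 60.5 · log₁₀[(Σ P·[cation]ₒ + Σ P·[anion]ᵢ) / (Σ P·[cation]ᵢ + Σ P·[anion]ₒ)]
Numerator = 1×3.16 + 0.087×143 + 0.21×9.93 = 17.69
Denominator = 1×110 + 0.087×6.78 + 0.21×95.9 = 130.7
Vm = 60.5 · log₁₀(0.13529) = 60.5 × (-0.8687) = -52.56 mV

-53 mV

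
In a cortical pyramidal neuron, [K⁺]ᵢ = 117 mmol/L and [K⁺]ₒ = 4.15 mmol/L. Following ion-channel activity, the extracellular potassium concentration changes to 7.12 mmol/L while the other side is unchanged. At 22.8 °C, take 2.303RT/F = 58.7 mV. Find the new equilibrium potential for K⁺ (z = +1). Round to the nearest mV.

-71 mV

After the shift: [K⁺]_out = 7.12, [K⁺]_in = 117 mmol/L.
E_new = (58.7/1)·log₁₀(7.12/117) = 58.70 · (-1.2157) = -71.36 mV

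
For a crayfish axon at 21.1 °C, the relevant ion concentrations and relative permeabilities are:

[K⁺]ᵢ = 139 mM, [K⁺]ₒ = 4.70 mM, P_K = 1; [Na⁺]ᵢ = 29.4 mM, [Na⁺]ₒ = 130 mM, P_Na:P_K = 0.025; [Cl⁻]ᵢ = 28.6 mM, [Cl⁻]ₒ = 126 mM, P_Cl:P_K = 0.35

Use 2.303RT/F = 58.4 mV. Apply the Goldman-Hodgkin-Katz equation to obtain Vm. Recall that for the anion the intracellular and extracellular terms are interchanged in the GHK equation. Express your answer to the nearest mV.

-59 mV

Vm = 58.4 · log₁₀[(Σ P·[cation]ₒ + Σ P·[anion]ᵢ) / (Σ P·[cation]ᵢ + Σ P·[anion]ₒ)]
Numerator = 1×4.70 + 0.025×130 + 0.35×28.6 = 17.96
Denominator = 1×139 + 0.025×29.4 + 0.35×126 = 183.8
Vm = 58.4 · log₁₀(0.097696) = 58.4 × (-1.0101) = -58.99 mV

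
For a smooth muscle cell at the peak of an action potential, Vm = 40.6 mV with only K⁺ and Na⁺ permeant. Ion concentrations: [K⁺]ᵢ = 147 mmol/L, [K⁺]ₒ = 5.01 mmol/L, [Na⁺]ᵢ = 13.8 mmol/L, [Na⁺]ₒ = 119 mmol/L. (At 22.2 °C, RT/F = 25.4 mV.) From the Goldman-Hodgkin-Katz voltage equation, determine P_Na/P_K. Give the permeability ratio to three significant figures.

Let α = P_Na/P_K. GHK: Vm = 25.4·ln[(Kₒ + α·Naₒ)/(Kᵢ + α·Naᵢ)].
e^(Vm/25.4) = e^(40.6/25.4) = 4.9452
So 4.9452·(Kᵢ + α·Naᵢ) = Kₒ + α·Naₒ → α = (4.9452·147.0 − 5.01) / (119.0 − 4.9452·13.8)
α = (727 − 5.01) / (119.0 − 68.24) = 721.9/50.76 = 14.22

14.2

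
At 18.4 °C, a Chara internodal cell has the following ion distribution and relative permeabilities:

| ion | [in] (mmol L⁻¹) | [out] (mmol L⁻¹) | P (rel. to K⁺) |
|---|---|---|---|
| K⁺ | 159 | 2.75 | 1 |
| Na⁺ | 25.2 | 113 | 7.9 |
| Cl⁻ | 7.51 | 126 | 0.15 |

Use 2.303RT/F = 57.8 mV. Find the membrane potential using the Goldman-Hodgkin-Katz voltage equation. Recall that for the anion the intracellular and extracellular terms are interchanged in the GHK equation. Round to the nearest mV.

Vm = 57.8 · log₁₀[(Σ P·[cation]ₒ + Σ P·[anion]ᵢ) / (Σ P·[cation]ᵢ + Σ P·[anion]ₒ)]
Numerator = 1×2.75 + 7.9×113 + 0.15×7.51 = 896.6
Denominator = 1×159 + 7.9×25.2 + 0.15×126 = 377
Vm = 57.8 · log₁₀(2.3783) = 57.8 × (0.3763) = 21.75 mV

22 mV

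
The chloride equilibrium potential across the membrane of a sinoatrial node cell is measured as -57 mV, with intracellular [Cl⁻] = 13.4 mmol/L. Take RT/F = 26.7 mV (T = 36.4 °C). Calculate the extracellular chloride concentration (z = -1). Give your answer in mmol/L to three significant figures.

113 mmol/L

Nernst: E = (26.7/-1) · ln([out]/[in]), so ln([out]/[in]) = -57.0 × -1 / 26.7 = 2.1348.
[out]/[in] = e^(2.1348) = 8.456.
[out] = 8.456 × 13.4 = 113.3 mmol/L.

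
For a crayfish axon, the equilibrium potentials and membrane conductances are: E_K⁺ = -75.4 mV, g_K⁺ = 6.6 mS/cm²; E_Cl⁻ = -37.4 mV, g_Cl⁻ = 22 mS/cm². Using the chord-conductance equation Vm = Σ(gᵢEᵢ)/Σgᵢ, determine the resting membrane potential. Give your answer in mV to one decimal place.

Σ gᵢEᵢ = 6.6·(-75.4) + 22·(-37.4) = -1320.44
Σ gᵢ = 6.6 + 22 = 28.6
Vm = -1320.44 / 28.6 = -46.17 mV

-46.2 mV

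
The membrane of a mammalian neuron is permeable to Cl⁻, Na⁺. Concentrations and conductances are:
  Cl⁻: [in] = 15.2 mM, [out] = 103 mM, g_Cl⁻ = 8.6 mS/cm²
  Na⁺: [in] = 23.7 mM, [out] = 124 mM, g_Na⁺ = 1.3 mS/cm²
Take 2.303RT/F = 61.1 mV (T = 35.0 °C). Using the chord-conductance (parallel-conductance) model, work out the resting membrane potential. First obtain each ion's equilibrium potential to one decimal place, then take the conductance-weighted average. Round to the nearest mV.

-38 mV

E_Cl⁻ = (61.1/-1)·log₁₀(103/15.2) = -50.8 mV
E_Na⁺ = (61.1/1)·log₁₀(124/23.7) = 43.9 mV
Vm = (Σ gᵢEᵢ)/(Σ gᵢ) = (8.6·-50.8 + 1.3·43.9) / (8.6 + 1.3)
= -379.81 / 9.9 = -38.36 mV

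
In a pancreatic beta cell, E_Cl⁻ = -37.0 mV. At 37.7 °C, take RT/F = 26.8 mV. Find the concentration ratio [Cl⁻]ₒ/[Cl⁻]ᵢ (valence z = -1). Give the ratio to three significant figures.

ln([out]/[in]) = E·z/(26.8) = -37.0 × -1 / 26.8 = 1.3806
[out]/[in] = e^(1.3806) = 3.977

3.98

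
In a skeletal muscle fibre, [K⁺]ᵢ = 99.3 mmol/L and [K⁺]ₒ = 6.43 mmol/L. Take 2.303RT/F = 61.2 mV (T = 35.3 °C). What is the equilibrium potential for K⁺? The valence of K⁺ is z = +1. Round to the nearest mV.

E = (61.2/z) · log₁₀([K⁺]_out/[K⁺]_in) with z = +1.
= (61.2/1) · log₁₀(6.43/99.3) = 61.20 · log₁₀(0.06475)
= 61.20 · (-1.1887) = -72.75 mV

-73 mV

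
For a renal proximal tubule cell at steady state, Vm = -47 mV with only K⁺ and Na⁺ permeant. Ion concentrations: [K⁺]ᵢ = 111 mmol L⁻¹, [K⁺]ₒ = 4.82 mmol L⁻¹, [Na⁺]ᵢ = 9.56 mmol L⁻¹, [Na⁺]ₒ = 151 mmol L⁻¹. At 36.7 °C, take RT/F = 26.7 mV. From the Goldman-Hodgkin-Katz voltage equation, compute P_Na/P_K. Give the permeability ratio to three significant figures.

Let α = P_Na/P_K. GHK: Vm = 26.7·ln[(Kₒ + α·Naₒ)/(Kᵢ + α·Naᵢ)].
e^(Vm/26.7) = e^(-47.0/26.7) = 0.17199
So 0.17199·(Kᵢ + α·Naᵢ) = Kₒ + α·Naₒ → α = (0.17199·111.0 − 4.82) / (151.0 − 0.17199·9.56)
α = (19.09 − 4.82) / (151.0 − 1.644) = 14.27/149.4 = 0.09555

0.0956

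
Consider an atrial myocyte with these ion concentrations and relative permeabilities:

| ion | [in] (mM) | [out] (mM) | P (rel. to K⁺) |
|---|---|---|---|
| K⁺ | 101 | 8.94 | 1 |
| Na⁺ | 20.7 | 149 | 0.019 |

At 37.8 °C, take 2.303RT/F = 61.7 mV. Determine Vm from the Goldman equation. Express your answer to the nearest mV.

Vm = 61.7 · log₁₀[(Σ P·[cation]ₒ + Σ P·[anion]ᵢ) / (Σ P·[cation]ᵢ + Σ P·[anion]ₒ)]
Numerator = 1×8.94 + 0.019×149 = 11.77
Denominator = 1×101 + 0.019×20.7 = 101.4
Vm = 61.7 · log₁₀(0.11609) = 61.7 × (-0.9352) = -57.70 mV

-58 mV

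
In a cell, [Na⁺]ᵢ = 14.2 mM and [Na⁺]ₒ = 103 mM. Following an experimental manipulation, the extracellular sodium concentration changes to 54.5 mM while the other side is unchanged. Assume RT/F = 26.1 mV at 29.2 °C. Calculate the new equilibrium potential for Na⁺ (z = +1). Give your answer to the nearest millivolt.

35 mV

After the shift: [Na⁺]_out = 54.5, [Na⁺]_in = 14.2 mM.
E_new = (26.1/1)·ln(54.5/14.2) = 26.10 · (1.3450) = 35.10 mV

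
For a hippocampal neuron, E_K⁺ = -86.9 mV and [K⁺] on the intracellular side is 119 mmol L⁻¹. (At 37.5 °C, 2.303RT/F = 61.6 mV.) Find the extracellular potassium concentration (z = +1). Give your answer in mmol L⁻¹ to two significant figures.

4.6 mmol L⁻¹

Nernst: E = (61.6/1) · log₁₀([out]/[in]), so log₁₀([out]/[in]) = -86.9 × 1 / 61.6 = -1.4107.
[out]/[in] = 10^(-1.4107) = 0.03884.
[out] = 0.03884 × 119 = 4.622 mmol L⁻¹.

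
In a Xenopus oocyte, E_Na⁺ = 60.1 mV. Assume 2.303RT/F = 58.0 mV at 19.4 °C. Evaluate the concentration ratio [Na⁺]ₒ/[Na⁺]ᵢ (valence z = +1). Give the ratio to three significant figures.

10.9

log₁₀([out]/[in]) = E·z/(58.0) = 60.1 × 1 / 58.0 = 1.0362
[out]/[in] = 10^(1.0362) = 10.87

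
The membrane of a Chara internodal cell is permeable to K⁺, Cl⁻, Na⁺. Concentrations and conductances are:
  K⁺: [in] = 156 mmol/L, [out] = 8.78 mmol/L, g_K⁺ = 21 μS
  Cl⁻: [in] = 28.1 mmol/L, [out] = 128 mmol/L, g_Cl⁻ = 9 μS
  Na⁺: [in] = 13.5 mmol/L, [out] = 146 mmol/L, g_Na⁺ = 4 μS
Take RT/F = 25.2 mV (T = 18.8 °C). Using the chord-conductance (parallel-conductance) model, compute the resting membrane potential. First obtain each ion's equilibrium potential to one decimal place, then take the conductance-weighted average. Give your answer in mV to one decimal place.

E_K⁺ = (25.2/1)·ln(8.78/156) = -72.5 mV
E_Cl⁻ = (25.2/-1)·ln(128/28.1) = -38.2 mV
E_Na⁺ = (25.2/1)·ln(146/13.5) = 60.0 mV
Vm = (Σ gᵢEᵢ)/(Σ gᵢ) = (21·-72.5 + 9·-38.2 + 4·60.0) / (21 + 9 + 4)
= -1626.30 / 34 = -47.83 mV

-47.8 mV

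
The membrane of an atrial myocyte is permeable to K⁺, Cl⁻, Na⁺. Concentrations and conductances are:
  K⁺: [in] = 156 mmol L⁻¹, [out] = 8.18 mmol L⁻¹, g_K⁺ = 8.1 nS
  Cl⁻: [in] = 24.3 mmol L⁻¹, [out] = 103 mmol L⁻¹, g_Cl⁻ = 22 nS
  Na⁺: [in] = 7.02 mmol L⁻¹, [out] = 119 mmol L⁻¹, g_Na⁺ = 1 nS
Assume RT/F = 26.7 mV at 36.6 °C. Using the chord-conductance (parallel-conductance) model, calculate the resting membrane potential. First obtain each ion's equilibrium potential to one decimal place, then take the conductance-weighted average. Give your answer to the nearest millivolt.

-45 mV

E_K⁺ = (26.7/1)·ln(8.18/156) = -78.7 mV
E_Cl⁻ = (26.7/-1)·ln(103/24.3) = -38.6 mV
E_Na⁺ = (26.7/1)·ln(119/7.02) = 75.6 mV
Vm = (Σ gᵢEᵢ)/(Σ gᵢ) = (8.1·-78.7 + 22·-38.6 + 1·75.6) / (8.1 + 22 + 1)
= -1411.07 / 31.1 = -45.37 mV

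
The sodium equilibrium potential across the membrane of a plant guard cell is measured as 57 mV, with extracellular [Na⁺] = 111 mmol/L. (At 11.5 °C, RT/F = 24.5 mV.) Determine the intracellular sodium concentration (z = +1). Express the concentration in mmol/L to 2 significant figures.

Nernst: E = (24.5/1) · ln([out]/[in]), so ln([out]/[in]) = 57.0 × 1 / 24.5 = 2.3265.
[out]/[in] = e^(2.3265) = 10.24.
[in] = 111 / 10.24 = 10.84 mmol/L.

11 mmol/L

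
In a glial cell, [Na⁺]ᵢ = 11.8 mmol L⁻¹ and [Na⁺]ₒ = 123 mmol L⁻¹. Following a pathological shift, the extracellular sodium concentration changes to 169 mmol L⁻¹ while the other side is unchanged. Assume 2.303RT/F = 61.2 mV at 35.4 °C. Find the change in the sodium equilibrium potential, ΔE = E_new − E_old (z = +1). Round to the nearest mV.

E_old = (61.2/1)·log₁₀(123/11.8) = 62.30 mV
E_new = (61.2/1)·log₁₀(169/11.8) = 70.75 mV
ΔE = 70.75 − (62.30) = 8.44 mV

8 mV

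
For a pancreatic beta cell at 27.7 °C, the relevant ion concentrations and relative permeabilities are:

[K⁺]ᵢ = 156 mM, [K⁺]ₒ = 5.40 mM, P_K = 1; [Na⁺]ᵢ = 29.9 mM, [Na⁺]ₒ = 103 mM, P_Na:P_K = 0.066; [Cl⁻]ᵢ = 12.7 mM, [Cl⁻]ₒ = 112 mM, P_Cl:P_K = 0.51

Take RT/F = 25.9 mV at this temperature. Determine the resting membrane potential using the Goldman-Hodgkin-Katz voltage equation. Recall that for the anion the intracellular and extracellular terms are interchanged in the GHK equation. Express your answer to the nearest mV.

Vm = 25.9 · ln[(Σ P·[cation]ₒ + Σ P·[anion]ᵢ) / (Σ P·[cation]ᵢ + Σ P·[anion]ₒ)]
Numerator = 1×5.40 + 0.066×103 + 0.51×12.7 = 18.68
Denominator = 1×156 + 0.066×29.9 + 0.51×112 = 215.1
Vm = 25.9 · ln(0.086823) = 25.9 × (-2.4439) = -63.30 mV

-63 mV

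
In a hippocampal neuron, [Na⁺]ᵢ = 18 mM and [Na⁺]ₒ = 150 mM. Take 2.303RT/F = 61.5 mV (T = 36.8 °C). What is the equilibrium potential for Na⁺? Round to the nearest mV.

E = (61.5/z) · log₁₀([Na⁺]_out/[Na⁺]_in) with z = +1.
= (61.5/1) · log₁₀(150/18) = 61.50 · log₁₀(8.333)
= 61.50 · (0.9208) = 56.63 mV

57 mV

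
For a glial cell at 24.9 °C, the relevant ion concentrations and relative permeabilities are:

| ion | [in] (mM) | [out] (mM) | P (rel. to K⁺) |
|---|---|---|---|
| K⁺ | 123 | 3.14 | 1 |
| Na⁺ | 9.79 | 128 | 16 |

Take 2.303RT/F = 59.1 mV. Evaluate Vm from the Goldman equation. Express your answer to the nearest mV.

Vm = 59.1 · log₁₀[(Σ P·[cation]ₒ + Σ P·[anion]ᵢ) / (Σ P·[cation]ᵢ + Σ P·[anion]ₒ)]
Numerator = 1×3.14 + 16×128 = 2051
Denominator = 1×123 + 16×9.79 = 279.6
Vm = 59.1 · log₁₀(7.3349) = 59.1 × (0.8654) = 51.14 mV

51 mV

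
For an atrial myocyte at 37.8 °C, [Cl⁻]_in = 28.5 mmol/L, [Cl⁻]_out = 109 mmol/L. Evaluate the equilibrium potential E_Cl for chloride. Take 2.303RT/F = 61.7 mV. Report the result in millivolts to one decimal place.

-35.9 mV

E = (61.7/z) · log₁₀([Cl⁻]_out/[Cl⁻]_in) with z = -1.
For an anion, dividing by z = -1 reverses the sign.
= (61.7/-1) · log₁₀(109/28.5) = -61.70 · log₁₀(3.825)
= -61.70 · (0.5826) = -35.95 mV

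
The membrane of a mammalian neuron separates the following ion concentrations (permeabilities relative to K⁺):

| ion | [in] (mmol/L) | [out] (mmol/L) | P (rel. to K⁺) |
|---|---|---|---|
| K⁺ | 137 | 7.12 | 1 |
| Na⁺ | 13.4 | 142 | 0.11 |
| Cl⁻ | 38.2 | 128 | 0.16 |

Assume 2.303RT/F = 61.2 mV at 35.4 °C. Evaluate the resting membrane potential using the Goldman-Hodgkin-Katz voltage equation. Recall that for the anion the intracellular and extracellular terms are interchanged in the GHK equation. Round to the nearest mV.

Vm = 61.2 · log₁₀[(Σ P·[cation]ₒ + Σ P·[anion]ᵢ) / (Σ P·[cation]ᵢ + Σ P·[anion]ₒ)]
Numerator = 1×7.12 + 0.11×142 + 0.16×38.2 = 28.85
Denominator = 1×137 + 0.11×13.4 + 0.16×128 = 159
Vm = 61.2 · log₁₀(0.18151) = 61.2 × (-0.7411) = -45.36 mV

-45 mV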